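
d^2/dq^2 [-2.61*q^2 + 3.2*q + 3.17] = -5.22000000000000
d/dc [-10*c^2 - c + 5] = -20*c - 1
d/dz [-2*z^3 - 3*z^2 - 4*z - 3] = -6*z^2 - 6*z - 4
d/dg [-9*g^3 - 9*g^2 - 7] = 9*g*(-3*g - 2)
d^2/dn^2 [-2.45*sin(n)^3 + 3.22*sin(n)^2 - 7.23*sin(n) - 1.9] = 9.0675*sin(n) - 5.5125*sin(3*n) + 6.44*cos(2*n)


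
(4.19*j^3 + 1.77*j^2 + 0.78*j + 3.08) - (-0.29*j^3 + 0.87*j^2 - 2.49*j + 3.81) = 4.48*j^3 + 0.9*j^2 + 3.27*j - 0.73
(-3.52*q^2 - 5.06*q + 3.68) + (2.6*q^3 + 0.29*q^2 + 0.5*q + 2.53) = 2.6*q^3 - 3.23*q^2 - 4.56*q + 6.21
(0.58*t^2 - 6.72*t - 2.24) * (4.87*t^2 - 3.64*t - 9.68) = 2.8246*t^4 - 34.8376*t^3 + 7.9376*t^2 + 73.2032*t + 21.6832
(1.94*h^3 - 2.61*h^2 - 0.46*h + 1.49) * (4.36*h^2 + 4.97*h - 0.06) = 8.4584*h^5 - 1.7378*h^4 - 15.0937*h^3 + 4.3668*h^2 + 7.4329*h - 0.0894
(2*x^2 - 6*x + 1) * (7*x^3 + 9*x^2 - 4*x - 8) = 14*x^5 - 24*x^4 - 55*x^3 + 17*x^2 + 44*x - 8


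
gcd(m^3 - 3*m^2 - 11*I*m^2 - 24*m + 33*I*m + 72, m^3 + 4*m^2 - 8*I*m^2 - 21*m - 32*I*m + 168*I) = m^2 + m*(-3 - 8*I) + 24*I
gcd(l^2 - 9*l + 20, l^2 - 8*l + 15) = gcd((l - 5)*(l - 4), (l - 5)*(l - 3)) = l - 5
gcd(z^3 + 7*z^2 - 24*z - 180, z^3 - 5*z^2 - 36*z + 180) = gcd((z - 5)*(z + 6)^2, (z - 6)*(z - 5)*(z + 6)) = z^2 + z - 30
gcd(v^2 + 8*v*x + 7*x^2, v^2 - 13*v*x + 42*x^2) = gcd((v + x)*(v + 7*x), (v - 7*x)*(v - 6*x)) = 1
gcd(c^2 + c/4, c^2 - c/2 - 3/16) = c + 1/4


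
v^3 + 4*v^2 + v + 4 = (v + 4)*(v - I)*(v + I)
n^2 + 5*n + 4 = (n + 1)*(n + 4)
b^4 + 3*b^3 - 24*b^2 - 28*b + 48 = (b - 4)*(b - 1)*(b + 2)*(b + 6)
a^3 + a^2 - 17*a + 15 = (a - 3)*(a - 1)*(a + 5)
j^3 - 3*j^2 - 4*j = j*(j - 4)*(j + 1)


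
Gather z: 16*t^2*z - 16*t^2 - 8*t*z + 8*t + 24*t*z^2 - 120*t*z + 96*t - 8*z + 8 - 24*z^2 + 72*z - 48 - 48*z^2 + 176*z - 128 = -16*t^2 + 104*t + z^2*(24*t - 72) + z*(16*t^2 - 128*t + 240) - 168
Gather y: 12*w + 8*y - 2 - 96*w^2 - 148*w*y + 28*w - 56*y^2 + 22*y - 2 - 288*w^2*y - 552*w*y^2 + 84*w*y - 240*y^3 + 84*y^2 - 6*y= -96*w^2 + 40*w - 240*y^3 + y^2*(28 - 552*w) + y*(-288*w^2 - 64*w + 24) - 4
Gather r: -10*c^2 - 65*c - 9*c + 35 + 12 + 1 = -10*c^2 - 74*c + 48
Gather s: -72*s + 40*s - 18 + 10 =-32*s - 8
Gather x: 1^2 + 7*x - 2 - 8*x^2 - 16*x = -8*x^2 - 9*x - 1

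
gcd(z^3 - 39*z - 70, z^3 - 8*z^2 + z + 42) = z^2 - 5*z - 14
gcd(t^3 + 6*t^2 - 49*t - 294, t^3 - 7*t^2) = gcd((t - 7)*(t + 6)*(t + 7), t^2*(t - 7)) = t - 7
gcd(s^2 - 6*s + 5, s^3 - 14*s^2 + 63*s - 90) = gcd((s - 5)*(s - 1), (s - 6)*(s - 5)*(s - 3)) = s - 5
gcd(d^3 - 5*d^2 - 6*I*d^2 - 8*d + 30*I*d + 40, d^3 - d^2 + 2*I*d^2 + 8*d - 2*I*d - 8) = d - 2*I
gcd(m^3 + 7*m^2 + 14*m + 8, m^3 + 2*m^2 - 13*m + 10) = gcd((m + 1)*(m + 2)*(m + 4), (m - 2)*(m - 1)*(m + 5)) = 1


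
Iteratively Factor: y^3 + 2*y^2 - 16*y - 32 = (y + 4)*(y^2 - 2*y - 8) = (y + 2)*(y + 4)*(y - 4)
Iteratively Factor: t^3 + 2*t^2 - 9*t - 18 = (t - 3)*(t^2 + 5*t + 6) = (t - 3)*(t + 2)*(t + 3)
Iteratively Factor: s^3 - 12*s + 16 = (s - 2)*(s^2 + 2*s - 8) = (s - 2)*(s + 4)*(s - 2)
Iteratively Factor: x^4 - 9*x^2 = (x + 3)*(x^3 - 3*x^2) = x*(x + 3)*(x^2 - 3*x) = x^2*(x + 3)*(x - 3)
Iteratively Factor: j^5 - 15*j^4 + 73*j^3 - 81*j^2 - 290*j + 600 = (j - 5)*(j^4 - 10*j^3 + 23*j^2 + 34*j - 120) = (j - 5)^2*(j^3 - 5*j^2 - 2*j + 24) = (j - 5)^2*(j - 4)*(j^2 - j - 6) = (j - 5)^2*(j - 4)*(j + 2)*(j - 3)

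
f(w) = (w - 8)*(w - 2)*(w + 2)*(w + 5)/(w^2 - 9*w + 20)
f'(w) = (9 - 2*w)*(w - 8)*(w - 2)*(w + 2)*(w + 5)/(w^2 - 9*w + 20)^2 + (w - 8)*(w - 2)*(w + 2)/(w^2 - 9*w + 20) + (w - 8)*(w - 2)*(w + 5)/(w^2 - 9*w + 20) + (w - 8)*(w + 2)*(w + 5)/(w^2 - 9*w + 20) + (w - 2)*(w + 2)*(w + 5)/(w^2 - 9*w + 20)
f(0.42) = 9.58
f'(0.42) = 3.17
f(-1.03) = 3.47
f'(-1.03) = 4.19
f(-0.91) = 3.98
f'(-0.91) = 4.30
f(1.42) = 9.07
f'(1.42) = -6.90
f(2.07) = -2.11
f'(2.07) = -32.45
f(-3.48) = -2.23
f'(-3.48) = 0.08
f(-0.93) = 3.90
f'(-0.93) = 4.28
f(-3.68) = -2.21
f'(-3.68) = -0.32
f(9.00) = 53.90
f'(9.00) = 46.10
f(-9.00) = 28.77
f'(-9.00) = -11.34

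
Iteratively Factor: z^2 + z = (z)*(z + 1)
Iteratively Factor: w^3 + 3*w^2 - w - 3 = (w + 3)*(w^2 - 1) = (w + 1)*(w + 3)*(w - 1)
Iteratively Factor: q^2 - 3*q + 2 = (q - 2)*(q - 1)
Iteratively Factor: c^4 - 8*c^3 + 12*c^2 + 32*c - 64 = (c - 4)*(c^3 - 4*c^2 - 4*c + 16) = (c - 4)^2*(c^2 - 4) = (c - 4)^2*(c + 2)*(c - 2)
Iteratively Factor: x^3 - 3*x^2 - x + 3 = (x + 1)*(x^2 - 4*x + 3) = (x - 1)*(x + 1)*(x - 3)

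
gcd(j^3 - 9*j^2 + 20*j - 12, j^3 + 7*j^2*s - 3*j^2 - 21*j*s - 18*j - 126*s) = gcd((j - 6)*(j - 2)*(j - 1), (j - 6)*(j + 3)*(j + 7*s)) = j - 6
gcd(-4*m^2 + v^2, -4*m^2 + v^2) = -4*m^2 + v^2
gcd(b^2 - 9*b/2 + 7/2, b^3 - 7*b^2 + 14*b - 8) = b - 1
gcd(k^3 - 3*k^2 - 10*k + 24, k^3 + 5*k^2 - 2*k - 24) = k^2 + k - 6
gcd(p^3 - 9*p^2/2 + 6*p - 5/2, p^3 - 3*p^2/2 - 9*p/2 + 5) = p^2 - 7*p/2 + 5/2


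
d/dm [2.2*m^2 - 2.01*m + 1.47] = 4.4*m - 2.01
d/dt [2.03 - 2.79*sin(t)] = -2.79*cos(t)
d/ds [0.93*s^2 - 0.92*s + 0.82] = 1.86*s - 0.92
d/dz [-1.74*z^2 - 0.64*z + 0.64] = -3.48*z - 0.64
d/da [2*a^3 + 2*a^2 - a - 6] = 6*a^2 + 4*a - 1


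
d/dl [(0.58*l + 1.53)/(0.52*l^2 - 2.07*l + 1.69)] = (-0.3016*l^2 - 1.5912*l + 4.1473)/(0.2704*l^4 - 2.1528*l^3 + 6.0425*l^2 - 6.9966*l + 2.8561)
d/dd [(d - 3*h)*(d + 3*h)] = 2*d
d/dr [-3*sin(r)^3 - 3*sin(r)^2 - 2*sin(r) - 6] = (-6*sin(r) + 9*cos(r)^2 - 11)*cos(r)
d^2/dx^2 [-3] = 0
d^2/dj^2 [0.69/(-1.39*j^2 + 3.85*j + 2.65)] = (-2.666298*j^2 + 7.38507*j + 0.69*(2.78*j - 3.85)*(5.56*j - 7.7) + 5.08323)/(-1.39*j^2 + 3.85*j + 2.65)^3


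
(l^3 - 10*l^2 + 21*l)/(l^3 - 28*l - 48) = l*(-l^2 + 10*l - 21)/(-l^3 + 28*l + 48)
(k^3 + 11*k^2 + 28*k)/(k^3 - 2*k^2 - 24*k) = (k + 7)/(k - 6)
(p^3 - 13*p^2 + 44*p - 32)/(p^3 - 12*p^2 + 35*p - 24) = (p - 4)/(p - 3)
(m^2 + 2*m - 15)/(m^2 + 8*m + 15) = (m - 3)/(m + 3)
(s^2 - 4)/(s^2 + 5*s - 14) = (s + 2)/(s + 7)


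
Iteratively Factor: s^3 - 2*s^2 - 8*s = (s - 4)*(s^2 + 2*s) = (s - 4)*(s + 2)*(s)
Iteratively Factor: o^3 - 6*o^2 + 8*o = (o - 2)*(o^2 - 4*o) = o*(o - 2)*(o - 4)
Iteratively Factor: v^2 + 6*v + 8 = (v + 2)*(v + 4)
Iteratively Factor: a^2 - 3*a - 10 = (a + 2)*(a - 5)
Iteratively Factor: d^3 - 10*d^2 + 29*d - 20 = (d - 1)*(d^2 - 9*d + 20) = (d - 5)*(d - 1)*(d - 4)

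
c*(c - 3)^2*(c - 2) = c^4 - 8*c^3 + 21*c^2 - 18*c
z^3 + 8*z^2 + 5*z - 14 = (z - 1)*(z + 2)*(z + 7)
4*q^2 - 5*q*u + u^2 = (-4*q + u)*(-q + u)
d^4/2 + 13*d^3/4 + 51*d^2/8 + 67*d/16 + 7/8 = (d/2 + 1)*(d + 1/2)^2*(d + 7/2)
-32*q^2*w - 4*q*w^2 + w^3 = w*(-8*q + w)*(4*q + w)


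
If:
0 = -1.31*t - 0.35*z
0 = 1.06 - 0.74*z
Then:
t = -0.38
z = 1.43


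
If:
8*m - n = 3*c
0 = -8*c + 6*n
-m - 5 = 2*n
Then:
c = -120/77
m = -65/77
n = -160/77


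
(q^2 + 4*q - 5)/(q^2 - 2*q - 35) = (q - 1)/(q - 7)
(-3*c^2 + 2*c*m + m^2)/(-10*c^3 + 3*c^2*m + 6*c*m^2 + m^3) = (3*c + m)/(10*c^2 + 7*c*m + m^2)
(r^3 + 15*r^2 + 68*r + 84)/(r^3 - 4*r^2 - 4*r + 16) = (r^2 + 13*r + 42)/(r^2 - 6*r + 8)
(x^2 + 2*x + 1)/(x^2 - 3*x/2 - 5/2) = 2*(x + 1)/(2*x - 5)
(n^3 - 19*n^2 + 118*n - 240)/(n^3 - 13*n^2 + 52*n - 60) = (n - 8)/(n - 2)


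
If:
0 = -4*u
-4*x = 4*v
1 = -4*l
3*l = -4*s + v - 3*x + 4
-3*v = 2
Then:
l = -1/4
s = 25/48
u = 0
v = -2/3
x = 2/3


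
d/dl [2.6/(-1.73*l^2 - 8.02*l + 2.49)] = (8.996*l + 20.852)/(1.73*l^2 + 8.02*l - 2.49)^2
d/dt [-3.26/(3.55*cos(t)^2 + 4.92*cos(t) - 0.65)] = -(23.146*cos(t) + 16.0392)*sin(t)/(3.55*cos(t)^2 + 4.92*cos(t) - 0.65)^2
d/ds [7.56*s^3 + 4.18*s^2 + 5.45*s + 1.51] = 22.68*s^2 + 8.36*s + 5.45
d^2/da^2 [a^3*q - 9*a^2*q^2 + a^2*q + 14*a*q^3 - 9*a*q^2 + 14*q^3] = 2*q*(3*a - 9*q + 1)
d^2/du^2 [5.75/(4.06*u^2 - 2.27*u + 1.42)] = (-189.5614*u^2 + 105.9863*u + 5.75*(8.12*u - 2.27)*(16.24*u - 4.54) - 66.2998)/(4.06*u^2 - 2.27*u + 1.42)^3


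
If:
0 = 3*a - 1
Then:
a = 1/3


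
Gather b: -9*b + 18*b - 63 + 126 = 9*b + 63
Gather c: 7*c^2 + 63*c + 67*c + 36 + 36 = 7*c^2 + 130*c + 72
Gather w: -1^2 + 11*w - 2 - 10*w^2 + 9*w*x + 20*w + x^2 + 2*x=-10*w^2 + w*(9*x + 31) + x^2 + 2*x - 3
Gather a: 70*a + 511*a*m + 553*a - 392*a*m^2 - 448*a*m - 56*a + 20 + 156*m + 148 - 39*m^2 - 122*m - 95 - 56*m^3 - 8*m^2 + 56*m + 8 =a*(-392*m^2 + 63*m + 567) - 56*m^3 - 47*m^2 + 90*m + 81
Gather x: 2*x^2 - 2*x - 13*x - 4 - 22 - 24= 2*x^2 - 15*x - 50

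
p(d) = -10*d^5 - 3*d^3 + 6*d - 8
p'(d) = -50*d^4 - 9*d^2 + 6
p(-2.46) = 922.80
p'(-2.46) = -1879.56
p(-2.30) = 658.34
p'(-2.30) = -1440.82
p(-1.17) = 11.71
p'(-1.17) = -100.01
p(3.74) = -7459.92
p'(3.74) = -9902.54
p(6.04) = -81019.60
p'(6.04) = -66867.69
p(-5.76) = 63934.13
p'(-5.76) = -55330.26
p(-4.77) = 24983.00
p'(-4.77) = -26083.50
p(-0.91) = -4.96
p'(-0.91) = -35.74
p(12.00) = -2493440.00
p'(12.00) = -1038090.00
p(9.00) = -592631.00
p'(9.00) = -328773.00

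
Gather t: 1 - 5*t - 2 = -5*t - 1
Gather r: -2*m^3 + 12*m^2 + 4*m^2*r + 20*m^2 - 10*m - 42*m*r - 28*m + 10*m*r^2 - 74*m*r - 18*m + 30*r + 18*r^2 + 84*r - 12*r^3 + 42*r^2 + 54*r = -2*m^3 + 32*m^2 - 56*m - 12*r^3 + r^2*(10*m + 60) + r*(4*m^2 - 116*m + 168)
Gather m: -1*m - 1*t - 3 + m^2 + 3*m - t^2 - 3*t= m^2 + 2*m - t^2 - 4*t - 3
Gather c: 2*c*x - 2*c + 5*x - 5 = c*(2*x - 2) + 5*x - 5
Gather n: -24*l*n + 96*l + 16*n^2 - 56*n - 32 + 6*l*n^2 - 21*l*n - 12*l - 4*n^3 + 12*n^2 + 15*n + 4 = 84*l - 4*n^3 + n^2*(6*l + 28) + n*(-45*l - 41) - 28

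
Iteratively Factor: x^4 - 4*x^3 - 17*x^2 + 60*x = (x + 4)*(x^3 - 8*x^2 + 15*x) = x*(x + 4)*(x^2 - 8*x + 15) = x*(x - 3)*(x + 4)*(x - 5)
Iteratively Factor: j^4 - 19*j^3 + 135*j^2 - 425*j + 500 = (j - 4)*(j^3 - 15*j^2 + 75*j - 125) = (j - 5)*(j - 4)*(j^2 - 10*j + 25) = (j - 5)^2*(j - 4)*(j - 5)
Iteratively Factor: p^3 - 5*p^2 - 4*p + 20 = (p + 2)*(p^2 - 7*p + 10) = (p - 5)*(p + 2)*(p - 2)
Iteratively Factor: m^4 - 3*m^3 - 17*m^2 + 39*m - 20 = (m - 1)*(m^3 - 2*m^2 - 19*m + 20) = (m - 5)*(m - 1)*(m^2 + 3*m - 4) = (m - 5)*(m - 1)*(m + 4)*(m - 1)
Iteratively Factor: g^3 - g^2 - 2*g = (g + 1)*(g^2 - 2*g) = (g - 2)*(g + 1)*(g)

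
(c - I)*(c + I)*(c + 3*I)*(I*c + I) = I*c^4 - 3*c^3 + I*c^3 - 3*c^2 + I*c^2 - 3*c + I*c - 3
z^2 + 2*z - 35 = (z - 5)*(z + 7)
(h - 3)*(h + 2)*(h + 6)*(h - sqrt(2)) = h^4 - sqrt(2)*h^3 + 5*h^3 - 12*h^2 - 5*sqrt(2)*h^2 - 36*h + 12*sqrt(2)*h + 36*sqrt(2)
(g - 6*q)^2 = g^2 - 12*g*q + 36*q^2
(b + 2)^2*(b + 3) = b^3 + 7*b^2 + 16*b + 12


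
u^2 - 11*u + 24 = (u - 8)*(u - 3)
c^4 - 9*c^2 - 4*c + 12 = (c - 3)*(c - 1)*(c + 2)^2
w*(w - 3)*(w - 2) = w^3 - 5*w^2 + 6*w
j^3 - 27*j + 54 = (j - 3)^2*(j + 6)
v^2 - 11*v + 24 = (v - 8)*(v - 3)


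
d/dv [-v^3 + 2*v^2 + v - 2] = -3*v^2 + 4*v + 1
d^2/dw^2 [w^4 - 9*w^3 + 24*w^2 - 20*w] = 12*w^2 - 54*w + 48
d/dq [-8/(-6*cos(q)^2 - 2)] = 48*sin(2*q)/(3*cos(2*q) + 5)^2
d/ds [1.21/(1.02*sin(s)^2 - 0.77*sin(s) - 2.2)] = (0.9317 - 2.4684*sin(s))*cos(s)/(-1.02*sin(s)^2 + 0.77*sin(s) + 2.2)^2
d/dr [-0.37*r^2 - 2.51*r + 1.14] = -0.74*r - 2.51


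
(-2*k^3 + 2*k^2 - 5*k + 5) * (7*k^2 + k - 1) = -14*k^5 + 12*k^4 - 31*k^3 + 28*k^2 + 10*k - 5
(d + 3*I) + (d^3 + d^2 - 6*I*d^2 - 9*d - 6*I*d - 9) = d^3 + d^2 - 6*I*d^2 - 8*d - 6*I*d - 9 + 3*I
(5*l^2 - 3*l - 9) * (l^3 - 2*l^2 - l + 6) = 5*l^5 - 13*l^4 - 8*l^3 + 51*l^2 - 9*l - 54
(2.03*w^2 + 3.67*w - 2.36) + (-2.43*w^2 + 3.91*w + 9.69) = -0.4*w^2 + 7.58*w + 7.33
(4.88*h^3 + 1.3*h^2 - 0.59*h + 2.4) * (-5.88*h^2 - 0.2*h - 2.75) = -28.6944*h^5 - 8.62*h^4 - 10.2108*h^3 - 17.569*h^2 + 1.1425*h - 6.6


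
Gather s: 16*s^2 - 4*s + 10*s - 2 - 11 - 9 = 16*s^2 + 6*s - 22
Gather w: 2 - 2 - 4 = -4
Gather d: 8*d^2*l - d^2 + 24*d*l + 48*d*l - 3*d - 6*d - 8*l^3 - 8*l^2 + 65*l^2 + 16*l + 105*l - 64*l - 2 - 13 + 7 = d^2*(8*l - 1) + d*(72*l - 9) - 8*l^3 + 57*l^2 + 57*l - 8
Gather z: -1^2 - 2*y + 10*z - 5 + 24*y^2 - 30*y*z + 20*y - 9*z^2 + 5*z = 24*y^2 + 18*y - 9*z^2 + z*(15 - 30*y) - 6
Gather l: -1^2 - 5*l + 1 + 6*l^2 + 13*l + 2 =6*l^2 + 8*l + 2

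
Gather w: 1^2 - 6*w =1 - 6*w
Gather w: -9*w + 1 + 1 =2 - 9*w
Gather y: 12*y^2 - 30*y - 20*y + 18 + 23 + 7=12*y^2 - 50*y + 48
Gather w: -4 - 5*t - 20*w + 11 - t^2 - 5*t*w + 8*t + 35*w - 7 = -t^2 + 3*t + w*(15 - 5*t)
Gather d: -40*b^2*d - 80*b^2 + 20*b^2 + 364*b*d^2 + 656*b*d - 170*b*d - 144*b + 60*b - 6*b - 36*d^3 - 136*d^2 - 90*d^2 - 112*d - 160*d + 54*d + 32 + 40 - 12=-60*b^2 - 90*b - 36*d^3 + d^2*(364*b - 226) + d*(-40*b^2 + 486*b - 218) + 60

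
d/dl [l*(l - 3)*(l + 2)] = 3*l^2 - 2*l - 6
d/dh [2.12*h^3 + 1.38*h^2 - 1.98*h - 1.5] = 6.36*h^2 + 2.76*h - 1.98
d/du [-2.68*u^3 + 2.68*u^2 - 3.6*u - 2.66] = -8.04*u^2 + 5.36*u - 3.6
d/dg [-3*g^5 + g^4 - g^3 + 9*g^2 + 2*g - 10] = -15*g^4 + 4*g^3 - 3*g^2 + 18*g + 2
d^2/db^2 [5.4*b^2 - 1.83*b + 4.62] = 10.8000000000000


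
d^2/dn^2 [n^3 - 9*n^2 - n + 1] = 6*n - 18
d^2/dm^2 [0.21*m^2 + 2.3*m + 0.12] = 0.420000000000000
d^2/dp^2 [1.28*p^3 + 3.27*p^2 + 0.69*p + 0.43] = 7.68*p + 6.54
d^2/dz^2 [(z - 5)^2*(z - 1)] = 6*z - 22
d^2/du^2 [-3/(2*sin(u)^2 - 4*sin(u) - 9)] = 12*(-4*sin(u)^4 + 6*sin(u)^3 - 16*sin(u)^2 - 3*sin(u) + 17)/(4*sin(u) + cos(2*u) + 8)^3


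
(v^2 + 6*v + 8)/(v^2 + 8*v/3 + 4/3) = 3*(v + 4)/(3*v + 2)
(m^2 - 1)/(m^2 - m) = (m + 1)/m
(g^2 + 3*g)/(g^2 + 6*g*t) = (g + 3)/(g + 6*t)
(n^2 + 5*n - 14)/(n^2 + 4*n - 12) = (n + 7)/(n + 6)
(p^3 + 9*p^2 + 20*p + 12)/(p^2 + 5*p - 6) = (p^2 + 3*p + 2)/(p - 1)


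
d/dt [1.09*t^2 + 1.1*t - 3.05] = 2.18*t + 1.1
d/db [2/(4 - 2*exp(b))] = exp(b)/(exp(b) - 2)^2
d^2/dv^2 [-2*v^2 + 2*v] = -4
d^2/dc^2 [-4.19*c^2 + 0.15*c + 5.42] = -8.38000000000000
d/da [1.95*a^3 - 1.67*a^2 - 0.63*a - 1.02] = 5.85*a^2 - 3.34*a - 0.63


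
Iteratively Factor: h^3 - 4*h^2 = (h)*(h^2 - 4*h) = h*(h - 4)*(h)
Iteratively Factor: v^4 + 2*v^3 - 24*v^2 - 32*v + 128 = (v - 4)*(v^3 + 6*v^2 - 32) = (v - 4)*(v + 4)*(v^2 + 2*v - 8) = (v - 4)*(v + 4)^2*(v - 2)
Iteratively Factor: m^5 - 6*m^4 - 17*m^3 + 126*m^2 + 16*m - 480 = (m - 4)*(m^4 - 2*m^3 - 25*m^2 + 26*m + 120) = (m - 5)*(m - 4)*(m^3 + 3*m^2 - 10*m - 24) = (m - 5)*(m - 4)*(m - 3)*(m^2 + 6*m + 8) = (m - 5)*(m - 4)*(m - 3)*(m + 2)*(m + 4)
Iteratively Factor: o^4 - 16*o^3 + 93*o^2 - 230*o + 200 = (o - 4)*(o^3 - 12*o^2 + 45*o - 50) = (o - 4)*(o - 2)*(o^2 - 10*o + 25) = (o - 5)*(o - 4)*(o - 2)*(o - 5)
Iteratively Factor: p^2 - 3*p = (p)*(p - 3)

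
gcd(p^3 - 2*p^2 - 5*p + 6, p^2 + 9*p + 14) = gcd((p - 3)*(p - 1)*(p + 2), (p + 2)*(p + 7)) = p + 2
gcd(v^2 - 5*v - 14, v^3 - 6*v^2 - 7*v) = v - 7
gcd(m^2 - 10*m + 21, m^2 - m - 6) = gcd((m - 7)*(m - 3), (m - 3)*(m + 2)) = m - 3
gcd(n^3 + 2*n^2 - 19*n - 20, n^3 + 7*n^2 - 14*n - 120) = n^2 + n - 20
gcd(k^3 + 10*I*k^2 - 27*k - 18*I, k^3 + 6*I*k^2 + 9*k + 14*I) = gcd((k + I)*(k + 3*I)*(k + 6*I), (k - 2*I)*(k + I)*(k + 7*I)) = k + I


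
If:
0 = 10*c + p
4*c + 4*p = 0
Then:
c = 0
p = 0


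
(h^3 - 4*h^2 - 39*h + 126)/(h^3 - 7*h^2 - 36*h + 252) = (h - 3)/(h - 6)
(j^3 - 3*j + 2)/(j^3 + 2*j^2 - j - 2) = (j - 1)/(j + 1)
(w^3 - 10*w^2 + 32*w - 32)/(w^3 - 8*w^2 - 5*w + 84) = (w^2 - 6*w + 8)/(w^2 - 4*w - 21)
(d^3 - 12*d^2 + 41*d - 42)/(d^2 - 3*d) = d - 9 + 14/d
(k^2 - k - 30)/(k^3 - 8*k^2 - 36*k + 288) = (k + 5)/(k^2 - 2*k - 48)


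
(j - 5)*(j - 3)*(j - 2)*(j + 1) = j^4 - 9*j^3 + 21*j^2 + j - 30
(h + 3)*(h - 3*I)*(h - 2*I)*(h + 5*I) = h^4 + 3*h^3 + 19*h^2 + 57*h - 30*I*h - 90*I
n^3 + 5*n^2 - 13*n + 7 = (n - 1)^2*(n + 7)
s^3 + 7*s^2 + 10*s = s*(s + 2)*(s + 5)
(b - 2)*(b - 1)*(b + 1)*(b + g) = b^4 + b^3*g - 2*b^3 - 2*b^2*g - b^2 - b*g + 2*b + 2*g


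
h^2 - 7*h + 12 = (h - 4)*(h - 3)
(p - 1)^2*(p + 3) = p^3 + p^2 - 5*p + 3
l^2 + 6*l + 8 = (l + 2)*(l + 4)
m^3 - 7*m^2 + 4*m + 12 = (m - 6)*(m - 2)*(m + 1)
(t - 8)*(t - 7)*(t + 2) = t^3 - 13*t^2 + 26*t + 112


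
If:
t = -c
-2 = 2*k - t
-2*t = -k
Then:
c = 2/3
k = -4/3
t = -2/3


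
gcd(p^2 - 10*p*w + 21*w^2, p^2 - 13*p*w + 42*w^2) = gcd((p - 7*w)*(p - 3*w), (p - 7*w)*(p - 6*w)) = p - 7*w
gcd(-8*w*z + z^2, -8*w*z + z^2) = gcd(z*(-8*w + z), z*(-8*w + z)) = -8*w*z + z^2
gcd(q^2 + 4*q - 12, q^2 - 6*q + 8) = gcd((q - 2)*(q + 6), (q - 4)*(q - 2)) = q - 2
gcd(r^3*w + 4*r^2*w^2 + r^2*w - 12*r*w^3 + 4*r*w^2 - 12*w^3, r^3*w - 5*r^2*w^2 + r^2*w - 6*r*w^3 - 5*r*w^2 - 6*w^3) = r*w + w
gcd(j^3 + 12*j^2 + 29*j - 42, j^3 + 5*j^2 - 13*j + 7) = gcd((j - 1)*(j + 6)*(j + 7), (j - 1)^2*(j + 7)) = j^2 + 6*j - 7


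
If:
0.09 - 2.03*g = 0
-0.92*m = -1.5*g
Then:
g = 0.04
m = 0.07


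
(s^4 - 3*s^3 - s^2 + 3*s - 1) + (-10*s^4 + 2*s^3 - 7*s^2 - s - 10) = -9*s^4 - s^3 - 8*s^2 + 2*s - 11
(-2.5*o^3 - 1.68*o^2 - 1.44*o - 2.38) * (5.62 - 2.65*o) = 6.625*o^4 - 9.598*o^3 - 5.6256*o^2 - 1.7858*o - 13.3756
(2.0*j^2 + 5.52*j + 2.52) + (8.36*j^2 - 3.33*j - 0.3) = 10.36*j^2 + 2.19*j + 2.22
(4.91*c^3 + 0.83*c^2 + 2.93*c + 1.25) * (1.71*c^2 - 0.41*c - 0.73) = 8.3961*c^5 - 0.5938*c^4 + 1.0857*c^3 + 0.3303*c^2 - 2.6514*c - 0.9125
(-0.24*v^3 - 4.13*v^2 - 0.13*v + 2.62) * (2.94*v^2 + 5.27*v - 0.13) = -0.7056*v^5 - 13.407*v^4 - 22.1161*v^3 + 7.5546*v^2 + 13.8243*v - 0.3406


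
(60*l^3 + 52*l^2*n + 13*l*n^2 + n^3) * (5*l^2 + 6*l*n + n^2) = 300*l^5 + 620*l^4*n + 437*l^3*n^2 + 135*l^2*n^3 + 19*l*n^4 + n^5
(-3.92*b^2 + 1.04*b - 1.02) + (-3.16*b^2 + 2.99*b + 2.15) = -7.08*b^2 + 4.03*b + 1.13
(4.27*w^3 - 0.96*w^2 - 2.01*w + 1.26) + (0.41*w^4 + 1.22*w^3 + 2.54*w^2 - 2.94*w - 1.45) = 0.41*w^4 + 5.49*w^3 + 1.58*w^2 - 4.95*w - 0.19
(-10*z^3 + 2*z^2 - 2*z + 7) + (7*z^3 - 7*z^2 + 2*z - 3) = -3*z^3 - 5*z^2 + 4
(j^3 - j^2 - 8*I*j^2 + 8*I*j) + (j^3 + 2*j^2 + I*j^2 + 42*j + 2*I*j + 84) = 2*j^3 + j^2 - 7*I*j^2 + 42*j + 10*I*j + 84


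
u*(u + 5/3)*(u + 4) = u^3 + 17*u^2/3 + 20*u/3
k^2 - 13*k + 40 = (k - 8)*(k - 5)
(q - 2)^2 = q^2 - 4*q + 4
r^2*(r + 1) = r^3 + r^2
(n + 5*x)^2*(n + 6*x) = n^3 + 16*n^2*x + 85*n*x^2 + 150*x^3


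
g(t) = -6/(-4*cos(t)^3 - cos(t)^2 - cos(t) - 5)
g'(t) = -6*(-12*sin(t)*cos(t)^2 - 2*sin(t)*cos(t) - sin(t))/(-4*cos(t)^3 - cos(t)^2 - cos(t) - 5)^2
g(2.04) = 1.37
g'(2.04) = 0.71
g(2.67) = 2.89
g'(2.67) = 5.54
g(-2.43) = 1.95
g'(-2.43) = -2.63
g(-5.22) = 0.97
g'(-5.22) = 0.66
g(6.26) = 0.55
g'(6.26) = -0.02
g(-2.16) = 1.48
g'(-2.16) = -1.08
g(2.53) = 2.26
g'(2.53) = 3.62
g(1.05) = 0.96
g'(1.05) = 0.66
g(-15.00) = 1.96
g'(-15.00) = -2.66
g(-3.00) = 5.41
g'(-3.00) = -7.42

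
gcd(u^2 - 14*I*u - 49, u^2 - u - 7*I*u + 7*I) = u - 7*I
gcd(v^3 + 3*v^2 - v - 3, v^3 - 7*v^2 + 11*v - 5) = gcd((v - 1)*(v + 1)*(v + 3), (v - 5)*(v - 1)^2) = v - 1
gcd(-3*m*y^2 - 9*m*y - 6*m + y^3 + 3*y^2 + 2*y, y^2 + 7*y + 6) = y + 1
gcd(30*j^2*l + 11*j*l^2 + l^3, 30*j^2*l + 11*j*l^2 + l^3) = 30*j^2*l + 11*j*l^2 + l^3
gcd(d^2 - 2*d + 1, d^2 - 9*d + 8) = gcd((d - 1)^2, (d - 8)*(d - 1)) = d - 1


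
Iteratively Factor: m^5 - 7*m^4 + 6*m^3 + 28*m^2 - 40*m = (m - 5)*(m^4 - 2*m^3 - 4*m^2 + 8*m) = m*(m - 5)*(m^3 - 2*m^2 - 4*m + 8) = m*(m - 5)*(m - 2)*(m^2 - 4) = m*(m - 5)*(m - 2)^2*(m + 2)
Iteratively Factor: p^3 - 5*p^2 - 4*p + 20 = (p - 5)*(p^2 - 4) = (p - 5)*(p + 2)*(p - 2)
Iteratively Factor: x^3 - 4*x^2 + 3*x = (x - 3)*(x^2 - x) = (x - 3)*(x - 1)*(x)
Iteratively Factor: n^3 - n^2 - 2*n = (n)*(n^2 - n - 2) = n*(n + 1)*(n - 2)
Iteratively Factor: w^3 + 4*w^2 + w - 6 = (w + 3)*(w^2 + w - 2) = (w + 2)*(w + 3)*(w - 1)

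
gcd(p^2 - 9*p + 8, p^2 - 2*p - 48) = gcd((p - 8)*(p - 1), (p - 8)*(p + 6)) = p - 8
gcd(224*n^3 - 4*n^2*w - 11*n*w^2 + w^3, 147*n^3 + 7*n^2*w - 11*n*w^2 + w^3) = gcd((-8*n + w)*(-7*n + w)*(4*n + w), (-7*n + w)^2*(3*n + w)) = -7*n + w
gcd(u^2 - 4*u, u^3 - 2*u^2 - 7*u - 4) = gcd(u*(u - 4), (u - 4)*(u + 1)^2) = u - 4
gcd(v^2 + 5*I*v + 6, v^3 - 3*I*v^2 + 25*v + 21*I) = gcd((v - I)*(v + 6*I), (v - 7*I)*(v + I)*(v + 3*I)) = 1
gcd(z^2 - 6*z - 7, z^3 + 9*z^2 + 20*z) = 1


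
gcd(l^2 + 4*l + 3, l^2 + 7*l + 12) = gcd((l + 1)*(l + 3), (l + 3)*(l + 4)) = l + 3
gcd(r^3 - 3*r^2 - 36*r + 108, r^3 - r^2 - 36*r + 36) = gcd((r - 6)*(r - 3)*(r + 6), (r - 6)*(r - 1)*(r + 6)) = r^2 - 36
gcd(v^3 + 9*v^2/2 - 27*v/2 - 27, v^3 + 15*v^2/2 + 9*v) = v^2 + 15*v/2 + 9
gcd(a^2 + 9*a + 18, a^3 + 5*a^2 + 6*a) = a + 3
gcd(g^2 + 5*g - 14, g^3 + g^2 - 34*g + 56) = g^2 + 5*g - 14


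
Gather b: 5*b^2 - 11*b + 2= 5*b^2 - 11*b + 2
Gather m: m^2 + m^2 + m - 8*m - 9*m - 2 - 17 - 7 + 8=2*m^2 - 16*m - 18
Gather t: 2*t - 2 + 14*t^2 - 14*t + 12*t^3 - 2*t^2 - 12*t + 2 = 12*t^3 + 12*t^2 - 24*t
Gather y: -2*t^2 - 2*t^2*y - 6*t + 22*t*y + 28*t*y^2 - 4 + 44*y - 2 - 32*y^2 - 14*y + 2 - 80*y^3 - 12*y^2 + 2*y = -2*t^2 - 6*t - 80*y^3 + y^2*(28*t - 44) + y*(-2*t^2 + 22*t + 32) - 4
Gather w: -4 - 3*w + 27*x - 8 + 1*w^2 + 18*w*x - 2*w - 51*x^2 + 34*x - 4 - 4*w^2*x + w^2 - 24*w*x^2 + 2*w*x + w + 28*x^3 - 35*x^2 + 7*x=w^2*(2 - 4*x) + w*(-24*x^2 + 20*x - 4) + 28*x^3 - 86*x^2 + 68*x - 16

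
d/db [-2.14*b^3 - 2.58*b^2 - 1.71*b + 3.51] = -6.42*b^2 - 5.16*b - 1.71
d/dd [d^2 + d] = 2*d + 1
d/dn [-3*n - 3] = -3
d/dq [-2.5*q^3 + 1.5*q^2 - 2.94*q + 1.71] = -7.5*q^2 + 3.0*q - 2.94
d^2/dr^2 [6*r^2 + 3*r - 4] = 12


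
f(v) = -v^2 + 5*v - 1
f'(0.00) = 5.00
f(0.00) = -1.00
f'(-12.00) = 29.00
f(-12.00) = -205.00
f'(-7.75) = 20.50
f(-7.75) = -99.81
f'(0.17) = 4.66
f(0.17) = -0.18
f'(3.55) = -2.10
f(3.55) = 4.15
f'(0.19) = 4.62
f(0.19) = -0.09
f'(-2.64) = 10.28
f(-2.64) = -21.17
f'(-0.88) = 6.76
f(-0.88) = -6.17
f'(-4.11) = 13.22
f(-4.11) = -38.44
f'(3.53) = -2.06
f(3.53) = 4.19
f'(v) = 5 - 2*v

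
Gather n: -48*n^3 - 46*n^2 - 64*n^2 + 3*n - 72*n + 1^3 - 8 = -48*n^3 - 110*n^2 - 69*n - 7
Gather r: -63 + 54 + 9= 0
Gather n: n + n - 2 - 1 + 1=2*n - 2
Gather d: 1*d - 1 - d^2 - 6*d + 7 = -d^2 - 5*d + 6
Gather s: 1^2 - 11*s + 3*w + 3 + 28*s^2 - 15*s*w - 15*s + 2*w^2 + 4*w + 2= 28*s^2 + s*(-15*w - 26) + 2*w^2 + 7*w + 6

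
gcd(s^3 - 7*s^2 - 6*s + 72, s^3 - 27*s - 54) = s^2 - 3*s - 18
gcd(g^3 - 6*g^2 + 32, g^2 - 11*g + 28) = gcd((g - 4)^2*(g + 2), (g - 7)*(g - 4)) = g - 4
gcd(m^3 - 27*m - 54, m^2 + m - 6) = m + 3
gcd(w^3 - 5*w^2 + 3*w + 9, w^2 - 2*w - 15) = 1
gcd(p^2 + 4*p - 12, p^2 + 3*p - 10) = p - 2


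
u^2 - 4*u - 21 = (u - 7)*(u + 3)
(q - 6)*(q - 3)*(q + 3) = q^3 - 6*q^2 - 9*q + 54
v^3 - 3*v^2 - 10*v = v*(v - 5)*(v + 2)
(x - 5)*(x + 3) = x^2 - 2*x - 15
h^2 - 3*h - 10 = (h - 5)*(h + 2)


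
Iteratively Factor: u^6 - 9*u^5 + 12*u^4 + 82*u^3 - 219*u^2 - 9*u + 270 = (u - 5)*(u^5 - 4*u^4 - 8*u^3 + 42*u^2 - 9*u - 54) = (u - 5)*(u - 3)*(u^4 - u^3 - 11*u^2 + 9*u + 18) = (u - 5)*(u - 3)*(u - 2)*(u^3 + u^2 - 9*u - 9) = (u - 5)*(u - 3)*(u - 2)*(u + 1)*(u^2 - 9) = (u - 5)*(u - 3)^2*(u - 2)*(u + 1)*(u + 3)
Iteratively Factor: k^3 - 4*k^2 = (k)*(k^2 - 4*k) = k*(k - 4)*(k)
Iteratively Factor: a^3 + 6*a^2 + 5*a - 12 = (a + 3)*(a^2 + 3*a - 4) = (a - 1)*(a + 3)*(a + 4)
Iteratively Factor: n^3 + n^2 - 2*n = (n + 2)*(n^2 - n) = n*(n + 2)*(n - 1)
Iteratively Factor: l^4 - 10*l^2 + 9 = (l + 3)*(l^3 - 3*l^2 - l + 3) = (l - 1)*(l + 3)*(l^2 - 2*l - 3) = (l - 3)*(l - 1)*(l + 3)*(l + 1)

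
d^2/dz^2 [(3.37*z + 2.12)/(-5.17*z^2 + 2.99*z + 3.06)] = ((3.37*z + 2.12)*(10.34*z - 2.99)*(20.68*z - 5.98) + (104.5374*z + 1.7682)*(-5.17*z^2 + 2.99*z + 3.06))/(-5.17*z^2 + 2.99*z + 3.06)^3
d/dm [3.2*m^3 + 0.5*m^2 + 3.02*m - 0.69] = 9.6*m^2 + 1.0*m + 3.02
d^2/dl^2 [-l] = 0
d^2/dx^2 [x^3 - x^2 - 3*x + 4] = 6*x - 2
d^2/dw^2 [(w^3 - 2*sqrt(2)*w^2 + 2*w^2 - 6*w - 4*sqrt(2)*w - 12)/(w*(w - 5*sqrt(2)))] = 12*(sqrt(2)*w^3 + 4*w^3 - 6*w^2 + 30*sqrt(2)*w - 100)/(w^3*(w^3 - 15*sqrt(2)*w^2 + 150*w - 250*sqrt(2)))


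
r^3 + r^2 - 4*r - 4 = (r - 2)*(r + 1)*(r + 2)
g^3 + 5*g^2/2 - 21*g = g*(g - 7/2)*(g + 6)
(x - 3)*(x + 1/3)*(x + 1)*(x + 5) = x^4 + 10*x^3/3 - 12*x^2 - 58*x/3 - 5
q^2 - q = q*(q - 1)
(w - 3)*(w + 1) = w^2 - 2*w - 3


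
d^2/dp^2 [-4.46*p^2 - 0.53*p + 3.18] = -8.92000000000000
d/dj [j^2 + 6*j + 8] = 2*j + 6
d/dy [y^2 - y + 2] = 2*y - 1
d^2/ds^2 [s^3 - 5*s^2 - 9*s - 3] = 6*s - 10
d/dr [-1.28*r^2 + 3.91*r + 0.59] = 3.91 - 2.56*r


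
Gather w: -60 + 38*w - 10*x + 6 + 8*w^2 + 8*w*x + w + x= 8*w^2 + w*(8*x + 39) - 9*x - 54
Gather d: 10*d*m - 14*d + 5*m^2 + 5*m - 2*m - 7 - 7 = d*(10*m - 14) + 5*m^2 + 3*m - 14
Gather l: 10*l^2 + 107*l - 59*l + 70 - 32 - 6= 10*l^2 + 48*l + 32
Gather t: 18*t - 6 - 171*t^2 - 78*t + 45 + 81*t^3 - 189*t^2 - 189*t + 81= 81*t^3 - 360*t^2 - 249*t + 120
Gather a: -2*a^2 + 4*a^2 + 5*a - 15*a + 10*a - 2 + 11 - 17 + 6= 2*a^2 - 2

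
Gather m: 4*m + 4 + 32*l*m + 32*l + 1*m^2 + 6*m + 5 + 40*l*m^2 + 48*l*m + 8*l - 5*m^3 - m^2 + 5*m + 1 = 40*l*m^2 + 40*l - 5*m^3 + m*(80*l + 15) + 10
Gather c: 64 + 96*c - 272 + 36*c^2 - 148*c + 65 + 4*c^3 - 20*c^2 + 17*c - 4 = 4*c^3 + 16*c^2 - 35*c - 147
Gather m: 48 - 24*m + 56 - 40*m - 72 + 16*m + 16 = 48 - 48*m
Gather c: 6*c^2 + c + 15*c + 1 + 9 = 6*c^2 + 16*c + 10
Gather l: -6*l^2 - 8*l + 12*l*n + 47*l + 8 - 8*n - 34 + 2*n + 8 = -6*l^2 + l*(12*n + 39) - 6*n - 18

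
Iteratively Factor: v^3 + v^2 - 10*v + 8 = (v - 2)*(v^2 + 3*v - 4) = (v - 2)*(v - 1)*(v + 4)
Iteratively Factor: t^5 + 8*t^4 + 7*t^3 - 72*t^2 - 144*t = (t + 4)*(t^4 + 4*t^3 - 9*t^2 - 36*t) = (t - 3)*(t + 4)*(t^3 + 7*t^2 + 12*t) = t*(t - 3)*(t + 4)*(t^2 + 7*t + 12) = t*(t - 3)*(t + 4)^2*(t + 3)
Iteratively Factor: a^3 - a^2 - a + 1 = (a - 1)*(a^2 - 1) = (a - 1)*(a + 1)*(a - 1)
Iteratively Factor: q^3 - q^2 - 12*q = (q)*(q^2 - q - 12) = q*(q + 3)*(q - 4)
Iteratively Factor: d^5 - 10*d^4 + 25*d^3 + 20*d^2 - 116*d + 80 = (d + 2)*(d^4 - 12*d^3 + 49*d^2 - 78*d + 40) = (d - 2)*(d + 2)*(d^3 - 10*d^2 + 29*d - 20) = (d - 2)*(d - 1)*(d + 2)*(d^2 - 9*d + 20) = (d - 4)*(d - 2)*(d - 1)*(d + 2)*(d - 5)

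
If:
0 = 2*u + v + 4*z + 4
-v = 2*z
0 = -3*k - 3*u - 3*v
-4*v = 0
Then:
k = 2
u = -2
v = 0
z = 0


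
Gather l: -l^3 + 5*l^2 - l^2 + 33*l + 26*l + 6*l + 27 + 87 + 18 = -l^3 + 4*l^2 + 65*l + 132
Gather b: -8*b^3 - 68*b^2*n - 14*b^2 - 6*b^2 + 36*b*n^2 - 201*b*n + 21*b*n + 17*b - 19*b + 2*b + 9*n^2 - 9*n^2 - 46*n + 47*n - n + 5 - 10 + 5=-8*b^3 + b^2*(-68*n - 20) + b*(36*n^2 - 180*n)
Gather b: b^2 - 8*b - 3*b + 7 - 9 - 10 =b^2 - 11*b - 12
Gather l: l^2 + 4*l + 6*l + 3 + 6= l^2 + 10*l + 9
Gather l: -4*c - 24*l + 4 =-4*c - 24*l + 4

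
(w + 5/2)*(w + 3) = w^2 + 11*w/2 + 15/2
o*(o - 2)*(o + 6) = o^3 + 4*o^2 - 12*o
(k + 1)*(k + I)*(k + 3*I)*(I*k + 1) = I*k^4 - 3*k^3 + I*k^3 - 3*k^2 + I*k^2 - 3*k + I*k - 3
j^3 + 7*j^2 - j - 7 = (j - 1)*(j + 1)*(j + 7)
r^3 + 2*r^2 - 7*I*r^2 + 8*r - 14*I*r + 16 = (r + 2)*(r - 8*I)*(r + I)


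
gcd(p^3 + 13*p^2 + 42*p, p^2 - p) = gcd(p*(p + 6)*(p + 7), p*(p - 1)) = p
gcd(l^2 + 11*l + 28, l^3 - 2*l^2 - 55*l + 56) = l + 7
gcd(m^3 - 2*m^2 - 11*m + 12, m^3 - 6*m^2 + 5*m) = m - 1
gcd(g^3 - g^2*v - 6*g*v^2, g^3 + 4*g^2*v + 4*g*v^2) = g^2 + 2*g*v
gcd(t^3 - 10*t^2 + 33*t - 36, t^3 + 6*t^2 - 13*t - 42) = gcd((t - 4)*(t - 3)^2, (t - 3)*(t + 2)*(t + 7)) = t - 3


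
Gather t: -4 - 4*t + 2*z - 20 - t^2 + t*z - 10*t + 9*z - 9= -t^2 + t*(z - 14) + 11*z - 33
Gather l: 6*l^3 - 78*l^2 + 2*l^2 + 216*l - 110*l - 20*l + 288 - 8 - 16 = 6*l^3 - 76*l^2 + 86*l + 264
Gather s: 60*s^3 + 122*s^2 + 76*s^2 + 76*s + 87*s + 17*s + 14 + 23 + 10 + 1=60*s^3 + 198*s^2 + 180*s + 48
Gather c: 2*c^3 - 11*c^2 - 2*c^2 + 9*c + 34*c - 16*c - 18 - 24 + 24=2*c^3 - 13*c^2 + 27*c - 18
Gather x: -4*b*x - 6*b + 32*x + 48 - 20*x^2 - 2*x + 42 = -6*b - 20*x^2 + x*(30 - 4*b) + 90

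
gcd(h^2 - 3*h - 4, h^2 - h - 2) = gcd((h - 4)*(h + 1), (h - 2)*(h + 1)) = h + 1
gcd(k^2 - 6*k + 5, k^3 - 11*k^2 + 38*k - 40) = k - 5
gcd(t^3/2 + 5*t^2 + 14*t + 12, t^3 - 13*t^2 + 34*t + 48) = 1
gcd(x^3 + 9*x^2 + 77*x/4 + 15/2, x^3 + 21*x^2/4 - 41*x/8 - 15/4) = x^2 + 13*x/2 + 3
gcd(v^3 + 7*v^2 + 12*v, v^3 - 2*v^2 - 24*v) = v^2 + 4*v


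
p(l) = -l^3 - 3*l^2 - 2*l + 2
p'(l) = -3*l^2 - 6*l - 2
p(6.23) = -368.70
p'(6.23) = -155.82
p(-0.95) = 2.05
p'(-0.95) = 0.99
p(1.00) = -4.00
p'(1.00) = -11.00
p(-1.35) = 1.69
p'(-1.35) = 0.63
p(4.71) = -178.46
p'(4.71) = -96.81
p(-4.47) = 40.31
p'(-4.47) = -35.12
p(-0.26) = 2.33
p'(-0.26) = -0.64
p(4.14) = -128.66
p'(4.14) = -78.26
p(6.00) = -334.00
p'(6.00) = -146.00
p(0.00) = 2.00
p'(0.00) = -2.00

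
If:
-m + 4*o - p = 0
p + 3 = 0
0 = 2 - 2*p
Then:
No Solution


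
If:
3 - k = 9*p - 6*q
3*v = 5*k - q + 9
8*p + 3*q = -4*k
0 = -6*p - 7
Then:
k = 193/54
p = -7/6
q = -134/81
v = 4621/486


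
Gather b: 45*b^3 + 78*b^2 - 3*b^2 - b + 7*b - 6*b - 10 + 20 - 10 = 45*b^3 + 75*b^2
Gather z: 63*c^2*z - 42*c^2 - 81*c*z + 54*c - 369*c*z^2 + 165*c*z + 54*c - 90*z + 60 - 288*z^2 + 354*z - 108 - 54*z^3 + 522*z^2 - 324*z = -42*c^2 + 108*c - 54*z^3 + z^2*(234 - 369*c) + z*(63*c^2 + 84*c - 60) - 48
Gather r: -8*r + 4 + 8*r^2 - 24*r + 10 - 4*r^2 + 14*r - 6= 4*r^2 - 18*r + 8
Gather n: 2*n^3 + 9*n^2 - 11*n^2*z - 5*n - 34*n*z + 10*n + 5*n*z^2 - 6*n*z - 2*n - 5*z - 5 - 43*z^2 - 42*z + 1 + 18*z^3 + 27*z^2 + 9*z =2*n^3 + n^2*(9 - 11*z) + n*(5*z^2 - 40*z + 3) + 18*z^3 - 16*z^2 - 38*z - 4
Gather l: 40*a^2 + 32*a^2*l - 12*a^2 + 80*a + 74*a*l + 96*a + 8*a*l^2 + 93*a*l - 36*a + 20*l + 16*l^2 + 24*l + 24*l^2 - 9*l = 28*a^2 + 140*a + l^2*(8*a + 40) + l*(32*a^2 + 167*a + 35)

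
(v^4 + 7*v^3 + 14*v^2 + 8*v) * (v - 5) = v^5 + 2*v^4 - 21*v^3 - 62*v^2 - 40*v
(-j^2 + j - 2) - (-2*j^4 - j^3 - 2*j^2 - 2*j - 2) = 2*j^4 + j^3 + j^2 + 3*j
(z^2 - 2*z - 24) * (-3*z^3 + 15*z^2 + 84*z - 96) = -3*z^5 + 21*z^4 + 126*z^3 - 624*z^2 - 1824*z + 2304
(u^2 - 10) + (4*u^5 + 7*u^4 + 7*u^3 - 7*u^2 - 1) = 4*u^5 + 7*u^4 + 7*u^3 - 6*u^2 - 11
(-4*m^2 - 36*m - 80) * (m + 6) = -4*m^3 - 60*m^2 - 296*m - 480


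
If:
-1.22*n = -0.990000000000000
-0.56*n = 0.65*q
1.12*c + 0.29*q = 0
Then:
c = 0.18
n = 0.81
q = -0.70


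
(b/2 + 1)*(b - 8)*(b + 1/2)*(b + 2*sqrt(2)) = b^4/2 - 11*b^3/4 + sqrt(2)*b^3 - 19*b^2/2 - 11*sqrt(2)*b^2/2 - 19*sqrt(2)*b - 4*b - 8*sqrt(2)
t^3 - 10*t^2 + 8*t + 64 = (t - 8)*(t - 4)*(t + 2)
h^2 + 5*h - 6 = (h - 1)*(h + 6)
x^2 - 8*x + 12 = (x - 6)*(x - 2)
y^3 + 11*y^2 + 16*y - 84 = (y - 2)*(y + 6)*(y + 7)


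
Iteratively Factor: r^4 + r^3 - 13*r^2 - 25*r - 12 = (r + 1)*(r^3 - 13*r - 12) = (r + 1)*(r + 3)*(r^2 - 3*r - 4) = (r + 1)^2*(r + 3)*(r - 4)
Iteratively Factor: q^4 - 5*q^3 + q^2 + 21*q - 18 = (q - 3)*(q^3 - 2*q^2 - 5*q + 6) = (q - 3)^2*(q^2 + q - 2) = (q - 3)^2*(q + 2)*(q - 1)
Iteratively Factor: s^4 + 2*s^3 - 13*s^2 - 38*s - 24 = (s + 2)*(s^3 - 13*s - 12) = (s + 1)*(s + 2)*(s^2 - s - 12) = (s + 1)*(s + 2)*(s + 3)*(s - 4)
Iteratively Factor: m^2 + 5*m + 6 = (m + 3)*(m + 2)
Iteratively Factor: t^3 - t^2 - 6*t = (t)*(t^2 - t - 6) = t*(t + 2)*(t - 3)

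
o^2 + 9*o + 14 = (o + 2)*(o + 7)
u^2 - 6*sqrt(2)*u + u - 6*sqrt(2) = (u + 1)*(u - 6*sqrt(2))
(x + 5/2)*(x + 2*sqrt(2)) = x^2 + 5*x/2 + 2*sqrt(2)*x + 5*sqrt(2)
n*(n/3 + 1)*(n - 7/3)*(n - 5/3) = n^4/3 - n^3/3 - 73*n^2/27 + 35*n/9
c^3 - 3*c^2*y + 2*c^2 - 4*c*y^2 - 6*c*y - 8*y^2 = (c + 2)*(c - 4*y)*(c + y)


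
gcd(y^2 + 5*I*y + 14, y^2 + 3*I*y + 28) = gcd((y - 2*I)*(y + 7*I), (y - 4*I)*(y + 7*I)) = y + 7*I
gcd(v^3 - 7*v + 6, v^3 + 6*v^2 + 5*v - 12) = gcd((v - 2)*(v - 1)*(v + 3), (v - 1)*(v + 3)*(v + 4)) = v^2 + 2*v - 3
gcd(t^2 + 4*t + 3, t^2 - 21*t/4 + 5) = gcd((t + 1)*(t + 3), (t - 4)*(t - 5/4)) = 1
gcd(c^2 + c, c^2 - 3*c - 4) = c + 1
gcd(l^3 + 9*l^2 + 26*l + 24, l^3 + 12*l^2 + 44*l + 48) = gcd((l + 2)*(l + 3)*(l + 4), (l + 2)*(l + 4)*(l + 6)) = l^2 + 6*l + 8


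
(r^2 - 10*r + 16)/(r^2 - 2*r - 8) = (-r^2 + 10*r - 16)/(-r^2 + 2*r + 8)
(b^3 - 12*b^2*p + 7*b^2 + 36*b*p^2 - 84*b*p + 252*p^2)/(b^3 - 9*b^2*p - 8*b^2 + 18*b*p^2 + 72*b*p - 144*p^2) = (-b^2 + 6*b*p - 7*b + 42*p)/(-b^2 + 3*b*p + 8*b - 24*p)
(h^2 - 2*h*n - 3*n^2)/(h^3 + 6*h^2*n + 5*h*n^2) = (h - 3*n)/(h*(h + 5*n))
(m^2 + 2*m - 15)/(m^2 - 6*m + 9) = (m + 5)/(m - 3)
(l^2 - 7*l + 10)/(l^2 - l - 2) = (l - 5)/(l + 1)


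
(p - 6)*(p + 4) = p^2 - 2*p - 24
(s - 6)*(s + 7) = s^2 + s - 42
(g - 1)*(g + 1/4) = g^2 - 3*g/4 - 1/4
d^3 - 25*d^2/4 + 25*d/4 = d*(d - 5)*(d - 5/4)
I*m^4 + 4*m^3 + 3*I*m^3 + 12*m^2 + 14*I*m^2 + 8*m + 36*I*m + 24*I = (m + 2)*(m - 6*I)*(m + 2*I)*(I*m + I)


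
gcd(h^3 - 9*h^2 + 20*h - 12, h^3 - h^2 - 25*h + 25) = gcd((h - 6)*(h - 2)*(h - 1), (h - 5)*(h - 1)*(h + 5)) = h - 1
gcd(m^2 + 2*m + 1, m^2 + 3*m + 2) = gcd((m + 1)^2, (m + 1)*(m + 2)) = m + 1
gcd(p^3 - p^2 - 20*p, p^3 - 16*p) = p^2 + 4*p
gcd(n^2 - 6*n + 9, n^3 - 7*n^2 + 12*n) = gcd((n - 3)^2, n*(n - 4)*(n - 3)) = n - 3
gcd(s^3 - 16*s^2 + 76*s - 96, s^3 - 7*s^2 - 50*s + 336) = s^2 - 14*s + 48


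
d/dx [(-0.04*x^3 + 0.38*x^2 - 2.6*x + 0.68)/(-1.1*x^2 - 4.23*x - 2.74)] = (0.044*x^4 + 0.3384*x^3 - 4.1386*x^2 - 0.586399999999999*x + 10.0004)/(1.21*x^4 + 9.306*x^3 + 23.9209*x^2 + 23.1804*x + 7.5076)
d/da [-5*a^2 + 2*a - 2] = 2 - 10*a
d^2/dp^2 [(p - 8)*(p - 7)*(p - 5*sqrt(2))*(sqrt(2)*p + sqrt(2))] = 12*sqrt(2)*p^2 - 84*sqrt(2)*p - 60*p + 82*sqrt(2) + 280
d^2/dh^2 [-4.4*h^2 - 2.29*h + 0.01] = -8.80000000000000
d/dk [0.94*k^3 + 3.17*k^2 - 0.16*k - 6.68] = 2.82*k^2 + 6.34*k - 0.16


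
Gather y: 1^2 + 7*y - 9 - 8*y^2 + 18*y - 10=-8*y^2 + 25*y - 18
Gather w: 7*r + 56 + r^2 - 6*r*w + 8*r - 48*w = r^2 + 15*r + w*(-6*r - 48) + 56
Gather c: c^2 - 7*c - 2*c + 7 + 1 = c^2 - 9*c + 8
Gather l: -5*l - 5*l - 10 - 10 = -10*l - 20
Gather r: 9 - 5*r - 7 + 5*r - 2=0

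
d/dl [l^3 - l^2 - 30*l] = 3*l^2 - 2*l - 30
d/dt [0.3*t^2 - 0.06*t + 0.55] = 0.6*t - 0.06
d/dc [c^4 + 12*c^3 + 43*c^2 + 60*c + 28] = 4*c^3 + 36*c^2 + 86*c + 60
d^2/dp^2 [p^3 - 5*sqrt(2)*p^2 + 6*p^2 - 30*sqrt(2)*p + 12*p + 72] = 6*p - 10*sqrt(2) + 12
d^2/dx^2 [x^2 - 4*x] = 2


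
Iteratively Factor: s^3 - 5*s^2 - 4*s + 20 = (s + 2)*(s^2 - 7*s + 10) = (s - 5)*(s + 2)*(s - 2)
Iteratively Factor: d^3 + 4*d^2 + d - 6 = (d + 2)*(d^2 + 2*d - 3) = (d - 1)*(d + 2)*(d + 3)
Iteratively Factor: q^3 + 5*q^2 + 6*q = (q)*(q^2 + 5*q + 6) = q*(q + 2)*(q + 3)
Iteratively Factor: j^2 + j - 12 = (j - 3)*(j + 4)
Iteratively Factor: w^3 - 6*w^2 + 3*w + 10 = (w + 1)*(w^2 - 7*w + 10) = (w - 2)*(w + 1)*(w - 5)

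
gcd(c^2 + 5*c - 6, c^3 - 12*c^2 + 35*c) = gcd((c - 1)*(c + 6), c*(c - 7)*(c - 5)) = 1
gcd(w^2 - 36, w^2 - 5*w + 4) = 1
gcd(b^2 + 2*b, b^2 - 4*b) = b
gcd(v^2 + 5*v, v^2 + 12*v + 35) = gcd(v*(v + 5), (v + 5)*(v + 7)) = v + 5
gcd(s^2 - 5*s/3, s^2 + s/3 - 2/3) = 1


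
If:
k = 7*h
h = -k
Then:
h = 0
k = 0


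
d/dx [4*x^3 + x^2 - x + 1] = 12*x^2 + 2*x - 1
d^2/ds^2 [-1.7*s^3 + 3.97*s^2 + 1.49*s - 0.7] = 7.94 - 10.2*s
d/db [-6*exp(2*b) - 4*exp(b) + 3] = (-12*exp(b) - 4)*exp(b)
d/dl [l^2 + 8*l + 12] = 2*l + 8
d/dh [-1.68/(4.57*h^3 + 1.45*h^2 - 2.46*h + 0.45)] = (23.0328*h^2 + 4.872*h - 4.1328)/(4.57*h^3 + 1.45*h^2 - 2.46*h + 0.45)^2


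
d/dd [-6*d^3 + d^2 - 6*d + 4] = -18*d^2 + 2*d - 6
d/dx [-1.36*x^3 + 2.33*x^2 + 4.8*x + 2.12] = -4.08*x^2 + 4.66*x + 4.8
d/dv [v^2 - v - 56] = 2*v - 1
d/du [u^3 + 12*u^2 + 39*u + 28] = 3*u^2 + 24*u + 39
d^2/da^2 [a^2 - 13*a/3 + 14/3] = 2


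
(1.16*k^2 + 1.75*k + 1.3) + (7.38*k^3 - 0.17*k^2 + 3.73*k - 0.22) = 7.38*k^3 + 0.99*k^2 + 5.48*k + 1.08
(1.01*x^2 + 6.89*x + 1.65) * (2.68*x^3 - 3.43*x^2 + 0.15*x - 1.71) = 2.7068*x^5 + 15.0009*x^4 - 19.0592*x^3 - 6.3531*x^2 - 11.5344*x - 2.8215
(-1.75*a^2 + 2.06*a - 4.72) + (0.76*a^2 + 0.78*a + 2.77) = -0.99*a^2 + 2.84*a - 1.95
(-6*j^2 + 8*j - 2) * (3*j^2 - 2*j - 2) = -18*j^4 + 36*j^3 - 10*j^2 - 12*j + 4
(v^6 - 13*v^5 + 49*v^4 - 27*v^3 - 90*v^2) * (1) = v^6 - 13*v^5 + 49*v^4 - 27*v^3 - 90*v^2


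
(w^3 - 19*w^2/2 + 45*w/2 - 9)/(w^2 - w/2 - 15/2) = (2*w^2 - 13*w + 6)/(2*w + 5)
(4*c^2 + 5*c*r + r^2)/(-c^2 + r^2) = (4*c + r)/(-c + r)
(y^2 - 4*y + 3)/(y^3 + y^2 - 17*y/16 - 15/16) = 16*(y - 3)/(16*y^2 + 32*y + 15)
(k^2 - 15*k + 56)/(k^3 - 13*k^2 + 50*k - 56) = (k - 8)/(k^2 - 6*k + 8)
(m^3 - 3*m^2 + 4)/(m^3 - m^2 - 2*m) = (m - 2)/m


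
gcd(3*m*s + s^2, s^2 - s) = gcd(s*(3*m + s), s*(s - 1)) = s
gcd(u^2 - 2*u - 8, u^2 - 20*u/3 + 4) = 1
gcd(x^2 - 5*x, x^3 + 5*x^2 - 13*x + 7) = 1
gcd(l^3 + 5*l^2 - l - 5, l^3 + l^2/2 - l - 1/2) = l^2 - 1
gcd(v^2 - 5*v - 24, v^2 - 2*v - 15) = v + 3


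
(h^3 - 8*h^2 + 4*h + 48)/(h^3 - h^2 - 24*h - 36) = (h - 4)/(h + 3)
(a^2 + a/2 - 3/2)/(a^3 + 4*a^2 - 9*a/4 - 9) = 2*(a - 1)/(2*a^2 + 5*a - 12)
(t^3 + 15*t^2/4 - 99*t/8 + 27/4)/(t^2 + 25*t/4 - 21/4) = (t^2 + 9*t/2 - 9)/(t + 7)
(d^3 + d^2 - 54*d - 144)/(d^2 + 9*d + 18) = d - 8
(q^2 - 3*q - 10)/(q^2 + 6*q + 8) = (q - 5)/(q + 4)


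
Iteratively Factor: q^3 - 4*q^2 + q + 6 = (q - 3)*(q^2 - q - 2) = (q - 3)*(q - 2)*(q + 1)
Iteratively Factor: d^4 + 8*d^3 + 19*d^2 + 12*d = (d + 3)*(d^3 + 5*d^2 + 4*d) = (d + 1)*(d + 3)*(d^2 + 4*d) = d*(d + 1)*(d + 3)*(d + 4)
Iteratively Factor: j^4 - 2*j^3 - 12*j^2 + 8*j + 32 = (j + 2)*(j^3 - 4*j^2 - 4*j + 16) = (j - 4)*(j + 2)*(j^2 - 4) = (j - 4)*(j + 2)^2*(j - 2)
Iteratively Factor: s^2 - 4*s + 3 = (s - 1)*(s - 3)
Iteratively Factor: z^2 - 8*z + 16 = (z - 4)*(z - 4)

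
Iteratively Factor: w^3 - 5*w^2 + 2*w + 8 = (w - 4)*(w^2 - w - 2) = (w - 4)*(w - 2)*(w + 1)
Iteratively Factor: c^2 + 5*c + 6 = (c + 2)*(c + 3)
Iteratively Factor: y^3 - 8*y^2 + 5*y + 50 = (y - 5)*(y^2 - 3*y - 10) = (y - 5)^2*(y + 2)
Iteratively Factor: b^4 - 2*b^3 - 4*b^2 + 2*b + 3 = (b + 1)*(b^3 - 3*b^2 - b + 3) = (b - 1)*(b + 1)*(b^2 - 2*b - 3) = (b - 3)*(b - 1)*(b + 1)*(b + 1)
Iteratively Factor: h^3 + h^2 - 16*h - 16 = (h - 4)*(h^2 + 5*h + 4) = (h - 4)*(h + 1)*(h + 4)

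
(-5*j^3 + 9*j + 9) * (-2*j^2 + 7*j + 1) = 10*j^5 - 35*j^4 - 23*j^3 + 45*j^2 + 72*j + 9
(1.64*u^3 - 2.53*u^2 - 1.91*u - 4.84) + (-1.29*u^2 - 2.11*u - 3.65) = 1.64*u^3 - 3.82*u^2 - 4.02*u - 8.49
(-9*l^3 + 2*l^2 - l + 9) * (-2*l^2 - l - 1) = 18*l^5 + 5*l^4 + 9*l^3 - 19*l^2 - 8*l - 9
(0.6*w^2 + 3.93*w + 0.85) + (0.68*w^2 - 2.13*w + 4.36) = 1.28*w^2 + 1.8*w + 5.21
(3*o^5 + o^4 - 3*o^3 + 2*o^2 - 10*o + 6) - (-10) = 3*o^5 + o^4 - 3*o^3 + 2*o^2 - 10*o + 16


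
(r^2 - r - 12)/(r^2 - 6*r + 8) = (r + 3)/(r - 2)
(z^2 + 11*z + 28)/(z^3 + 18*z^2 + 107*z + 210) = (z + 4)/(z^2 + 11*z + 30)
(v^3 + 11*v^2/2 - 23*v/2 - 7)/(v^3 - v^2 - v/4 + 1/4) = 2*(v^2 + 5*v - 14)/(2*v^2 - 3*v + 1)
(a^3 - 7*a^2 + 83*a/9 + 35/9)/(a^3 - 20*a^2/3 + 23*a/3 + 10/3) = (a - 7/3)/(a - 2)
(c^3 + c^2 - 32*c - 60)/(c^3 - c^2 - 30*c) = (c + 2)/c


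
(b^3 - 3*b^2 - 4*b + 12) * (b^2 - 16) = b^5 - 3*b^4 - 20*b^3 + 60*b^2 + 64*b - 192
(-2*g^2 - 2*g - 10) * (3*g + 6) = -6*g^3 - 18*g^2 - 42*g - 60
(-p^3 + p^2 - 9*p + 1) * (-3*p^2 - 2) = 3*p^5 - 3*p^4 + 29*p^3 - 5*p^2 + 18*p - 2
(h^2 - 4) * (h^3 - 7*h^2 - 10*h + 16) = h^5 - 7*h^4 - 14*h^3 + 44*h^2 + 40*h - 64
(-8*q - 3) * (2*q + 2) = -16*q^2 - 22*q - 6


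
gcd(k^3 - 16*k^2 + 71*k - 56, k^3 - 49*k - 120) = k - 8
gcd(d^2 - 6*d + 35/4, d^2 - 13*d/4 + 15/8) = d - 5/2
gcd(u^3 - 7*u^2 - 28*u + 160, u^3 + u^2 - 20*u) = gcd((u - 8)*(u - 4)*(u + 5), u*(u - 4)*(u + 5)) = u^2 + u - 20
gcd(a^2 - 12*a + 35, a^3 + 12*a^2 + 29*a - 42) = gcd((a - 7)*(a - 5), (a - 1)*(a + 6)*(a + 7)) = 1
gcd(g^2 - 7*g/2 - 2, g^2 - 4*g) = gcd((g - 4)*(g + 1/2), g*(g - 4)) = g - 4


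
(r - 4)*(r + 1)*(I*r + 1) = I*r^3 + r^2 - 3*I*r^2 - 3*r - 4*I*r - 4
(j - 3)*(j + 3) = j^2 - 9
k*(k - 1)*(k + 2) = k^3 + k^2 - 2*k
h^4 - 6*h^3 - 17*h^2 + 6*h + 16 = (h - 8)*(h - 1)*(h + 1)*(h + 2)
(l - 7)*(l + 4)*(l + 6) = l^3 + 3*l^2 - 46*l - 168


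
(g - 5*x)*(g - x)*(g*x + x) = g^3*x - 6*g^2*x^2 + g^2*x + 5*g*x^3 - 6*g*x^2 + 5*x^3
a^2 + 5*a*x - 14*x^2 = (a - 2*x)*(a + 7*x)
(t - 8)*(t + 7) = t^2 - t - 56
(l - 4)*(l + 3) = l^2 - l - 12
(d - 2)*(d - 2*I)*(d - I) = d^3 - 2*d^2 - 3*I*d^2 - 2*d + 6*I*d + 4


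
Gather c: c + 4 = c + 4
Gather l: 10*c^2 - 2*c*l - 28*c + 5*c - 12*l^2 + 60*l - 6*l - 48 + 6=10*c^2 - 23*c - 12*l^2 + l*(54 - 2*c) - 42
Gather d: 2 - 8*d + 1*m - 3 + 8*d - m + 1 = 0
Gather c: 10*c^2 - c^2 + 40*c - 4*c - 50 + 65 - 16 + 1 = 9*c^2 + 36*c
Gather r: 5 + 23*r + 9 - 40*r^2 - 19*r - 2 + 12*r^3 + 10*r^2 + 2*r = 12*r^3 - 30*r^2 + 6*r + 12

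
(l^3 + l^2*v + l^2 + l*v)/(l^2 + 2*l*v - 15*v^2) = l*(l^2 + l*v + l + v)/(l^2 + 2*l*v - 15*v^2)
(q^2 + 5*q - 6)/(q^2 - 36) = (q - 1)/(q - 6)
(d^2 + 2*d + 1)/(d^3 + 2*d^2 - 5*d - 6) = (d + 1)/(d^2 + d - 6)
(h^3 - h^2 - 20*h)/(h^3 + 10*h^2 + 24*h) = (h - 5)/(h + 6)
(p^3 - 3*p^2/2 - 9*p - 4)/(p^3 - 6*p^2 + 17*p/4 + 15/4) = 2*(p^2 - 2*p - 8)/(2*p^2 - 13*p + 15)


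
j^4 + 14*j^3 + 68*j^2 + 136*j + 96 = (j + 2)^2*(j + 4)*(j + 6)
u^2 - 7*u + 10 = (u - 5)*(u - 2)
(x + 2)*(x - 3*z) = x^2 - 3*x*z + 2*x - 6*z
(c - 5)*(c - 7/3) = c^2 - 22*c/3 + 35/3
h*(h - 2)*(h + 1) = h^3 - h^2 - 2*h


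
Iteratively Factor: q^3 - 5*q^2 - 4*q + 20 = (q - 5)*(q^2 - 4) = (q - 5)*(q + 2)*(q - 2)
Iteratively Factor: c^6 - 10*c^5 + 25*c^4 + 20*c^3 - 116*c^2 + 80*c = (c - 1)*(c^5 - 9*c^4 + 16*c^3 + 36*c^2 - 80*c) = (c - 5)*(c - 1)*(c^4 - 4*c^3 - 4*c^2 + 16*c) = c*(c - 5)*(c - 1)*(c^3 - 4*c^2 - 4*c + 16) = c*(c - 5)*(c - 2)*(c - 1)*(c^2 - 2*c - 8) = c*(c - 5)*(c - 4)*(c - 2)*(c - 1)*(c + 2)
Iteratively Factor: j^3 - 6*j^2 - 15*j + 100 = (j - 5)*(j^2 - j - 20) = (j - 5)*(j + 4)*(j - 5)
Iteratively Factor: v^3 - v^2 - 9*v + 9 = (v - 1)*(v^2 - 9) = (v - 1)*(v + 3)*(v - 3)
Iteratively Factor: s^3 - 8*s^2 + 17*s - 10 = (s - 2)*(s^2 - 6*s + 5) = (s - 2)*(s - 1)*(s - 5)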